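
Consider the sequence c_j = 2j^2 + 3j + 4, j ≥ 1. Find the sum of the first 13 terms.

1963

Over j = 1..13: Σj = 91, Σj² = 819.
Total = (2)·819 + (3)·91 + (4)·13 = 1963.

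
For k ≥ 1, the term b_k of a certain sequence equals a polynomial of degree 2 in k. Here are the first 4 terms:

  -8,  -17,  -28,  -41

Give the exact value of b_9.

1st diffs: -9, -11, -13.
2nd diffs: -2, -2 (constant).
Newton forward-difference form: b_k = -8 + (-9)·C(k-1,1) + (-2)·C(k-1,2).
At k = 9: k-1 = 8, so b_9 = -8 - 72 - 56 = -136.

-136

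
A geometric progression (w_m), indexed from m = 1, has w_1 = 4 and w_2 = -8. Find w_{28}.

Common ratio r = -2.
w_m = 4·(-2)^(m-1).
w_{28} = 4·(-2)^27 = -536870912.

-536870912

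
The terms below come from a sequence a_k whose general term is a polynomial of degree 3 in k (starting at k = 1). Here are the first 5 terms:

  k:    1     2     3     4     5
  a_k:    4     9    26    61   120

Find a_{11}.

1314

1st diffs: 5, 17, 35, 59.
2nd diffs: 12, 18, 24.
3rd diffs: 6, 6 (constant).
So a_k = k^3 - 2k + 5.
Evaluating at k = 11 gives a_{11} = 1314.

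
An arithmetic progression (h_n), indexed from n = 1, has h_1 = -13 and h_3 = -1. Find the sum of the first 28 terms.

Common difference d = (-1 - (-13)) / (3 - 1) = 6.
h_n = -13 + (n - 1)·6.
h_{28} = 149; S = 28·(-13 + 149)/2 = 1904.

1904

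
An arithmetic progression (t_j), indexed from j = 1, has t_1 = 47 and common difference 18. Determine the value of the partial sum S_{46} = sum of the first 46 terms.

t_j = 47 + (j - 1)·18.
t_{46} = 857; S = 46·(47 + 857)/2 = 20792.

20792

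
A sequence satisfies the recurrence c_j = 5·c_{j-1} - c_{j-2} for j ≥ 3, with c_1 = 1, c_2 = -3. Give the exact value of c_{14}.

Compute successive terms:
c_3 = -16;  c_4 = -77;  c_5 = -369;  …;  c_{11} = -4464201;  c_{12} = -21389272;  c_{13} = -102482159;  c_{14} = -491021523.

-491021523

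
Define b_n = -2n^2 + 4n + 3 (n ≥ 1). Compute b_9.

-123

b_9 = -2·9^2 + 4·9 + 3 = -123.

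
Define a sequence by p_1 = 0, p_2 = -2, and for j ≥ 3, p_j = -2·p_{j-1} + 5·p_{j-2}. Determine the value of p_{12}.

Compute successive terms:
p_3 = 4, p_4 = -18, p_5 = 56, p_6 = -202, p_7 = 684, p_8 = -2378, p_9 = 8176, p_{10} = -28242, p_{11} = 97364, p_{12} = -335938.

-335938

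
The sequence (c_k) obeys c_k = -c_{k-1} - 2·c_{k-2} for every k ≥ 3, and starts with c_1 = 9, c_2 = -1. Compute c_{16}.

-1549

Compute successive terms:
c_3 = -17, c_4 = 19, c_5 = 15, …, c_{13} = -369, c_{14} = 811, c_{15} = -73, c_{16} = -1549.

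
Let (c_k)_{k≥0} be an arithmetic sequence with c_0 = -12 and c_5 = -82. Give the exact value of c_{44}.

Common difference d = (-82 - (-12)) / (5 - 0) = -14.
c_k = -12 + (k - 0)·(-14).
c_{44} = -12 + 44·(-14) = -628.

-628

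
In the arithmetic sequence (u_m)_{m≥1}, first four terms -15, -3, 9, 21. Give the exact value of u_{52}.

Common difference d = 12.
u_m = -15 + (m - 1)·12.
u_{52} = -15 + 51·12 = 597.

597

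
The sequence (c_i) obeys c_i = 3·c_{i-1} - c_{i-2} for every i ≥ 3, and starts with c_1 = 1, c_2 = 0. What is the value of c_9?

-377

Step forward from the initial values:
c_3 = -1, c_4 = -3, c_5 = -8, c_6 = -21, c_7 = -55, c_8 = -144, c_9 = -377.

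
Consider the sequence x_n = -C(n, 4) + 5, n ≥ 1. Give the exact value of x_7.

-30

C(7, 4) = 35, so x_7 = -30.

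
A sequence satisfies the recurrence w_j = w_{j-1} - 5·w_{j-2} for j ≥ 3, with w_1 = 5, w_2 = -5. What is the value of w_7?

-555

Compute successive terms:
w_3 = -30; w_4 = -5; w_5 = 145; w_6 = 170; w_7 = -555.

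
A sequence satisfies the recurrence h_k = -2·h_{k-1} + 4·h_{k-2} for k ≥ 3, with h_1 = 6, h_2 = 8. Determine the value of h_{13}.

Compute successive terms:
h_3 = 8, h_4 = 16, h_5 = 0, …, h_{10} = 5120, h_{11} = -16384, h_{12} = 53248, h_{13} = -172032.

-172032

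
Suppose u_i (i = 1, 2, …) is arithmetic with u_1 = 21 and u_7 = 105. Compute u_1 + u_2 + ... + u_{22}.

Common difference d = (105 - 21) / (7 - 1) = 14.
u_i = 21 + (i - 1)·14.
u_{22} = 315; S = 22·(21 + 315)/2 = 3696.

3696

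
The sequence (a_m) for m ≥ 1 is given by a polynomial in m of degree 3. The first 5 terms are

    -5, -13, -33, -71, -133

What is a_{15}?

-3393

1st diffs: -8, -20, -38, -62.
2nd diffs: -12, -18, -24.
3rd diffs: -6, -6 (constant).
Newton forward-difference form: a_m = -5 + (-8)·C(m-1,1) + (-12)·C(m-1,2) + (-6)·C(m-1,3).
At m = 15: m-1 = 14, so a_{15} = -5 - 112 - 1092 - 2184 = -3393.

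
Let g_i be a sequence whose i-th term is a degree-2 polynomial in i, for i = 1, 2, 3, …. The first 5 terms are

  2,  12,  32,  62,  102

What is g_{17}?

1362

1st diffs: 10, 20, 30, 40.
2nd diffs: 10, 10, 10 (constant).
Newton forward-difference form: g_i = 2 + 10·C(i-1,1) + 10·C(i-1,2).
At i = 17: i-1 = 16, so g_{17} = 2 + 160 + 1200 = 1362.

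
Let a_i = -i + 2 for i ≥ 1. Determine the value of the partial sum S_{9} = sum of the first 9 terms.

-27

Over i = 1..9: Σi = 45.
Total = (-1)·45 + (2)·9 = -27.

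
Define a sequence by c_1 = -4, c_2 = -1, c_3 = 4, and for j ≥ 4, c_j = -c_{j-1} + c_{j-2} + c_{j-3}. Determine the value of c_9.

28

Step forward from the initial values:
c_4 = -9, c_5 = 12, c_6 = -17, c_7 = 20, c_8 = -25, c_9 = 28.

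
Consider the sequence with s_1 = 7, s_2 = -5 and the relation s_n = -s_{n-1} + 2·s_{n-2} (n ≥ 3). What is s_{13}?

16387

Applying the relation repeatedly:
s_3 = 19  s_4 = -29  s_5 = 67  …  s_{10} = -2045  s_{11} = 4099  s_{12} = -8189  s_{13} = 16387.
(Characteristic roots are 1 and -2.)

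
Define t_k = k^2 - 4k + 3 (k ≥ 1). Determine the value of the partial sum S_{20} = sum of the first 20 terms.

2090

Over k = 1..20: Σk = 210, Σk² = 2870.
Total = (1)·2870 + (-4)·210 + (3)·20 = 2090.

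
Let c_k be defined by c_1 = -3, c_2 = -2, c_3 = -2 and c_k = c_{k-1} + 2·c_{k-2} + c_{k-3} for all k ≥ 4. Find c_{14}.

Applying the relation repeatedly:
c_4 = -9;  c_5 = -15;  c_6 = -35;  …;  c_{11} = -1577;  c_{12} = -3387;  c_{13} = -7275;  c_{14} = -15626.

-15626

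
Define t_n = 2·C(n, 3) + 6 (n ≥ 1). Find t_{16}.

1126

C(16, 3) = 560, so t_{16} = 1126.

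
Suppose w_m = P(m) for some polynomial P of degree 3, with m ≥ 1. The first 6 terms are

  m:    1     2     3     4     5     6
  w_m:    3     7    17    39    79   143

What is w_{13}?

1767

1st diffs: 4, 10, 22, 40, 64.
2nd diffs: 6, 12, 18, 24.
3rd diffs: 6, 6, 6 (constant).
So w_m = m^3 - 3m^2 + 6m - 1.
Evaluating at m = 13 gives w_{13} = 1767.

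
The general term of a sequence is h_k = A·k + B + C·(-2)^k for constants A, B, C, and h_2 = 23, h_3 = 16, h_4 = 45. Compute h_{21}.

-2097038

Write the equations: 2A + B + 4C = 23; 3A + B - 8C = 16; 4A + B + 16C = 45.
Subtracting the first from the second: A - 12C = -7.
Subtracting the second from the third: A + 24C = 29.
Solving: C = 1, A = 5, then B = 9.
Therefore h_{21} = 105 + 9 + 1·(-2097152) = -2097038.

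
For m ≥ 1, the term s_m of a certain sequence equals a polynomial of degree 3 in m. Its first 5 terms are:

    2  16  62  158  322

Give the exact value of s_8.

1st diffs: 14, 46, 96, 164.
2nd diffs: 32, 50, 68.
3rd diffs: 18, 18 (constant).
So s_m = 3m^3 - 2m^2 - m + 2.
Evaluating at m = 8 gives s_8 = 1402.

1402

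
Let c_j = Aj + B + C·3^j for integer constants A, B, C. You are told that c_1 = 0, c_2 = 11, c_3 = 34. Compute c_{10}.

59091

The three given values yield: A + B + 3C = 0; 2A + B + 9C = 11; 3A + B + 27C = 34.
Subtracting the first from the second: A + 6C = 11.
Subtracting the second from the third: A + 18C = 23.
Solving: C = 1, A = 5, then B = -8.
Hence c_{10} = 5·10 + (-8) + 1·59049 = 59091.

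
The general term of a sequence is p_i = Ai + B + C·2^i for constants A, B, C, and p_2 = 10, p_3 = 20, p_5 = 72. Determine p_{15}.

Plug in i = 2, 3, 5: 2A + B + 4C = 10; 3A + B + 8C = 20; 5A + B + 32C = 72.
Subtracting the first from the second: A + 4C = 10.
Subtracting the second from the third: 2A + 24C = 52.
Solving: C = 2, A = 2, then B = -2.
So p_i = 2·i + (-2) + 2·2^i; at i=15 this is 65564.

65564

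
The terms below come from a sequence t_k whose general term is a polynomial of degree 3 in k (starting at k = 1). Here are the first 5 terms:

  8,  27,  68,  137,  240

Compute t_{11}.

1908

1st diffs: 19, 41, 69, 103.
2nd diffs: 22, 28, 34.
3rd diffs: 6, 6 (constant).
So t_k = k^3 + 5k^2 - 3k + 5.
Evaluating at k = 11 gives t_{11} = 1908.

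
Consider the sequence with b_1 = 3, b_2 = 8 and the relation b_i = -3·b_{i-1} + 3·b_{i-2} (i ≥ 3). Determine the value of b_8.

13824

Compute successive terms:
b_3 = -15  b_4 = 69  b_5 = -252  b_6 = 963  b_7 = -3645  b_8 = 13824.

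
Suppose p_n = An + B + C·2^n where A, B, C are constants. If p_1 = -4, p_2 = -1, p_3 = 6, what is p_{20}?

The three given values yield: A + B + 2C = -4; 2A + B + 4C = -1; 3A + B + 8C = 6.
Subtracting the first from the second: A + 2C = 3.
Subtracting the second from the third: A + 4C = 7.
Solving: C = 2, A = -1, then B = -7.
Hence p_{20} = -1·20 + (-7) + 2·1048576 = 2097125.

2097125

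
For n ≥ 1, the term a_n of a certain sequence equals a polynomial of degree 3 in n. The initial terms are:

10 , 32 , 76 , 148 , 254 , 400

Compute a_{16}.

1st diffs: 22, 44, 72, 106, 146.
2nd diffs: 22, 28, 34, 40.
3rd diffs: 6, 6, 6 (constant).
Newton forward-difference form: a_n = 10 + 22·C(n-1,1) + 22·C(n-1,2) + 6·C(n-1,3).
At n = 16: n-1 = 15, so a_{16} = 10 + 330 + 2310 + 2730 = 5380.

5380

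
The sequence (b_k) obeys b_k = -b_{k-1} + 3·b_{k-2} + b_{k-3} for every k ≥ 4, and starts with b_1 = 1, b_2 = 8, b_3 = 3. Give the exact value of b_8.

Compute successive terms:
b_4 = 22  b_5 = -5  b_6 = 74  b_7 = -67  b_8 = 284.

284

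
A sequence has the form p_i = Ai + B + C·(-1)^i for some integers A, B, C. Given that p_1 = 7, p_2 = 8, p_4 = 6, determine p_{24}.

Write the equations: A + B - C = 7; 2A + B + C = 8; 4A + B + C = 6.
Subtracting the first from the second: A + 2C = 1.
Subtracting the second from the third: 2A = -2.
Solving: C = 1, A = -1, then B = 9.
Therefore p_{24} = -24 + 9 + 1·1 = -14.

-14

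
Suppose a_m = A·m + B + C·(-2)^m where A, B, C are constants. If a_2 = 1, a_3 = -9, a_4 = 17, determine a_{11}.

Plug in m = 2, 3, 4: 2A + B + 4C = 1; 3A + B - 8C = -9; 4A + B + 16C = 17.
Subtracting the first from the second: A - 12C = -10.
Subtracting the second from the third: A + 24C = 26.
Solving: C = 1, A = 2, then B = -7.
Hence a_{11} = 2·11 + (-7) + 1·(-2048) = -2033.

-2033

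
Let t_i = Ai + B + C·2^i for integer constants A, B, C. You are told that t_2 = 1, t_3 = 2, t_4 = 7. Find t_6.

49

At i = 2, 3, 4: 2A + B + 4C = 1; 3A + B + 8C = 2; 4A + B + 16C = 7.
Subtracting the first from the second: A + 4C = 1.
Subtracting the second from the third: A + 8C = 5.
Solving: C = 1, A = -3, then B = 3.
Therefore t_6 = -18 + 3 + 1·64 = 49.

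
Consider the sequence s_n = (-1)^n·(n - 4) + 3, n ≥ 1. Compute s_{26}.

25

(-1)^26 = 1; n - 4 at n=26 is 22; so s_{26} = 25.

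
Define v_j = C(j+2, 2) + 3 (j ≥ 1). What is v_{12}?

C(14, 2) = 91, so v_{12} = 94.

94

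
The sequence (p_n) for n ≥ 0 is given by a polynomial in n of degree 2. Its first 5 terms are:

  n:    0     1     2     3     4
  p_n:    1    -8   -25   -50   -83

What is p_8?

-295

1st diffs: -9, -17, -25, -33.
2nd diffs: -8, -8, -8 (constant).
Newton forward-difference form: p_n = 1 + (-9)·C(n,1) + (-8)·C(n,2).
At n = 8: n = 8, so p_8 = 1 - 72 - 224 = -295.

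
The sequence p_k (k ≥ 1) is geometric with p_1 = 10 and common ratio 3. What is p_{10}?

p_k = 10·3^(k-1).
p_{10} = 10·3^9 = 196830.

196830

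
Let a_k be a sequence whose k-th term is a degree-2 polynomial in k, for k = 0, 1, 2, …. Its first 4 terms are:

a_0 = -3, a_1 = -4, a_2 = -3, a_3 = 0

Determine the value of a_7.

32

1st diffs: -1, 1, 3.
2nd diffs: 2, 2 (constant).
So a_k = k^2 - 2k - 3.
Evaluating at k = 7 gives a_7 = 32.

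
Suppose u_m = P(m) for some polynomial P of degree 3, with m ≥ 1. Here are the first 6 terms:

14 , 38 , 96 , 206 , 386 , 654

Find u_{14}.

8126

1st diffs: 24, 58, 110, 180, 268.
2nd diffs: 34, 52, 70, 88.
3rd diffs: 18, 18, 18 (constant).
Newton forward-difference form: u_m = 14 + 24·C(m-1,1) + 34·C(m-1,2) + 18·C(m-1,3).
At m = 14: m-1 = 13, so u_{14} = 14 + 312 + 2652 + 5148 = 8126.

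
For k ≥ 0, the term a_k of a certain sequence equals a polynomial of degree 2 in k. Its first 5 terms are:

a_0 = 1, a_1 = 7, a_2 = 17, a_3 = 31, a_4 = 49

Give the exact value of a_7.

1st diffs: 6, 10, 14, 18.
2nd diffs: 4, 4, 4 (constant).
Newton forward-difference form: a_k = 1 + 6·C(k,1) + 4·C(k,2).
At k = 7: k = 7, so a_7 = 1 + 42 + 84 = 127.

127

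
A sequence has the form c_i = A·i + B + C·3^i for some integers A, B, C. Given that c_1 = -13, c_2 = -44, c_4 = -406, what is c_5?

Write the equations: A + B + 3C = -13; 2A + B + 9C = -44; 4A + B + 81C = -406.
Subtracting the first from the second: A + 6C = -31.
Subtracting the second from the third: 2A + 72C = -362.
Solving: C = -5, A = -1, then B = 3.
Therefore c_5 = -5 + 3 + (-5)·243 = -1217.

-1217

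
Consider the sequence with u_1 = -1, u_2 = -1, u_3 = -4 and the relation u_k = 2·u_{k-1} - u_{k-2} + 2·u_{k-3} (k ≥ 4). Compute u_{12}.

-2049

Step forward from the initial values:
u_4 = -9;  u_5 = -16;  u_6 = -31;  u_7 = -64;  u_8 = -129;  u_9 = -256;  u_{10} = -511;  u_{11} = -1024;  u_{12} = -2049.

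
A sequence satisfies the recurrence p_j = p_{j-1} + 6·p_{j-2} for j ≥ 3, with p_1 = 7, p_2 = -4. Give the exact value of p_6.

326

p_3 = 38, p_4 = 14, p_5 = 242, p_6 = 326.
(Characteristic roots are 3 and -2.)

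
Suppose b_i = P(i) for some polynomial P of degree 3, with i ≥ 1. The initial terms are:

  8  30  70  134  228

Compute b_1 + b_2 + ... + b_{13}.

11258

1st diffs: 22, 40, 64, 94.
2nd diffs: 18, 24, 30.
3rd diffs: 6, 6 (constant).
Newton forward-difference form: b_i = 8 + 22·C(i-1,1) + 18·C(i-1,2) + 6·C(i-1,3).
Continuing: …, 358, 530, 750, 1024, …, b_{13} = 2780.
Summing i = 1..13 (13 terms) gives 11258.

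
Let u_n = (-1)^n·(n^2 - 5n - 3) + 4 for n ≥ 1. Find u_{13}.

-97

(-1)^13 = -1; n^2 - 5n - 3 at n=13 is 101; so u_{13} = -97.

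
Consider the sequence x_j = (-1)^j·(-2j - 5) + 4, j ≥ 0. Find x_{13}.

35

(-1)^13 = -1; -2j - 5 at j=13 is -31; so x_{13} = 35.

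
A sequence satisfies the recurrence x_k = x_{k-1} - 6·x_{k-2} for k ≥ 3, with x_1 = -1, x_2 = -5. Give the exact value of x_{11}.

Compute successive terms:
x_3 = 1;  x_4 = 31;  x_5 = 25;  x_6 = -161;  x_7 = -311;  x_8 = 655;  x_9 = 2521;  x_{10} = -1409;  x_{11} = -16535.

-16535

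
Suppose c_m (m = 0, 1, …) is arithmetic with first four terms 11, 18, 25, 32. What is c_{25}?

Common difference d = 7.
c_m = 11 + (m - 0)·7.
c_{25} = 11 + 25·7 = 186.

186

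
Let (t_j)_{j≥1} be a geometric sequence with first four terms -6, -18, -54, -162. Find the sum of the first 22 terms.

-94143178824

Common ratio r = 3.
t_j = (-6)·3^(j-1).
S = (-6)·(3^22 - 1)/(3 - 1) = (-6)·(31381059609 - 1)/(2) = -94143178824.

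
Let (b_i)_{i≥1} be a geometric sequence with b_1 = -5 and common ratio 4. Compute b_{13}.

-83886080

b_i = (-5)·4^(i-1).
b_{13} = (-5)·4^12 = -83886080.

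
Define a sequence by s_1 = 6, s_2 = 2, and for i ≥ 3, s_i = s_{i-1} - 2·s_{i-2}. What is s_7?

22

Applying the relation repeatedly:
s_3 = -10; s_4 = -14; s_5 = 6; s_6 = 34; s_7 = 22.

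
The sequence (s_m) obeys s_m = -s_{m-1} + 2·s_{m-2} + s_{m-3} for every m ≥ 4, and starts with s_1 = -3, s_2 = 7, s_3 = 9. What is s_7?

58

Compute successive terms:
s_4 = 2; s_5 = 23; s_6 = -10; s_7 = 58.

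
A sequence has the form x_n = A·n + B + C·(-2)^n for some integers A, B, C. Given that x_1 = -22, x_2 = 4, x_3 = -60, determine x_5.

-188

At n = 1, 2, 3: A + B - 2C = -22; 2A + B + 4C = 4; 3A + B - 8C = -60.
Subtracting the first from the second: A + 6C = 26.
Subtracting the second from the third: A - 12C = -64.
Solving: C = 5, A = -4, then B = -8.
Therefore x_5 = -20 + (-8) + 5·(-32) = -188.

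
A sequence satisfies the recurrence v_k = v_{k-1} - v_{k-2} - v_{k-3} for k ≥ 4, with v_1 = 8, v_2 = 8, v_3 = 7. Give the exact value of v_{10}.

0

v_4 = -9; v_5 = -24; v_6 = -22; v_7 = 11; v_8 = 57; v_9 = 68; v_{10} = 0.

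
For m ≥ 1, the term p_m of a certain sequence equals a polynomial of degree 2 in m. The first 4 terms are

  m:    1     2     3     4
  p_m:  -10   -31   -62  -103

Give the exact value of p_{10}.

-559

1st diffs: -21, -31, -41.
2nd diffs: -10, -10 (constant).
So p_m = -5m^2 - 6m + 1.
Evaluating at m = 10 gives p_{10} = -559.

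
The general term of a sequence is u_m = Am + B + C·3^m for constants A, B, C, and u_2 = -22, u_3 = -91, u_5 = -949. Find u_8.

-26212

Plug in m = 2, 3, 5: 2A + B + 9C = -22; 3A + B + 27C = -91; 5A + B + 243C = -949.
Subtracting the first from the second: A + 18C = -69.
Subtracting the second from the third: 2A + 216C = -858.
Solving: C = -4, A = 3, then B = 8.
So u_m = 3·m + 8 + (-4)·3^m; at m=8 this is -26212.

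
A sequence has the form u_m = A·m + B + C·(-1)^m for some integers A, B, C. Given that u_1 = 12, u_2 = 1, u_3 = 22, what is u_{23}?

122

At m = 1, 2, 3: A + B - C = 12; 2A + B + C = 1; 3A + B - C = 22.
Subtracting the first from the second: A + 2C = -11.
Subtracting the second from the third: A - 2C = 21.
Solving: C = -8, A = 5, then B = -1.
Hence u_{23} = 5·23 + (-1) + (-8)·(-1) = 122.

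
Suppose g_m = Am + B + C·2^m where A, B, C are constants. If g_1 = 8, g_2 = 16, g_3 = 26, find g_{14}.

16468

Write the equations: A + B + 2C = 8; 2A + B + 4C = 16; 3A + B + 8C = 26.
Subtracting the first from the second: A + 2C = 8.
Subtracting the second from the third: A + 4C = 10.
Solving: C = 1, A = 6, then B = 0.
Therefore g_{14} = 84 + 0 + 1·16384 = 16468.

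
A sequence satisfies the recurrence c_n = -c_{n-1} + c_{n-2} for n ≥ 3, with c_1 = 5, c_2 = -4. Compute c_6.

-35

Applying the relation repeatedly:
c_3 = 9, c_4 = -13, c_5 = 22, c_6 = -35.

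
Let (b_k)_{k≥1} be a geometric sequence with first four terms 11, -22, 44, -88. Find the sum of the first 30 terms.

Common ratio r = -2.
b_k = 11·(-2)^(k-1).
S = 11·((-2)^30 - 1)/(-2 - 1) = 11·(1073741824 - 1)/(-3) = -3937053351.

-3937053351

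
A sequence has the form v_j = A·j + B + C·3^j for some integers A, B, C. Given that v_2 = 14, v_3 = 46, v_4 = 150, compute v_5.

Write the equations: 2A + B + 9C = 14; 3A + B + 27C = 46; 4A + B + 81C = 150.
Subtracting the first from the second: A + 18C = 32.
Subtracting the second from the third: A + 54C = 104.
Solving: C = 2, A = -4, then B = 4.
Therefore v_5 = -20 + 4 + 2·243 = 470.

470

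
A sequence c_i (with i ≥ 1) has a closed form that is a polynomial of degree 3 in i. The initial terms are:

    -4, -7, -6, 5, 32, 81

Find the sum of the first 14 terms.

7133

1st diffs: -3, 1, 11, 27, 49.
2nd diffs: 4, 10, 16, 22.
3rd diffs: 6, 6, 6 (constant).
Newton forward-difference form: c_i = -4 + (-3)·C(i-1,1) + 4·C(i-1,2) + 6·C(i-1,3).
Continuing: …, 158, 269, 420, 617, …, c_{14} = 1985.
Summing i = 1..14 (14 terms) gives 7133.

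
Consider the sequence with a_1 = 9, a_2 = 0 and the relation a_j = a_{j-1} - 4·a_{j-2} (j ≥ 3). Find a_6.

252

Compute successive terms:
a_3 = -36;  a_4 = -36;  a_5 = 108;  a_6 = 252.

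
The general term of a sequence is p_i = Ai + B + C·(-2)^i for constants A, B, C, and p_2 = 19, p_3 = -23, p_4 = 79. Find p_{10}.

4147

Write the equations: 2A + B + 4C = 19; 3A + B - 8C = -23; 4A + B + 16C = 79.
Subtracting the first from the second: A - 12C = -42.
Subtracting the second from the third: A + 24C = 102.
Solving: C = 4, A = 6, then B = -9.
Hence p_{10} = 6·10 + (-9) + 4·1024 = 4147.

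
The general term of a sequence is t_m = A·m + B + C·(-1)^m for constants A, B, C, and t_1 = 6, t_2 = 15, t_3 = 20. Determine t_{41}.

The three given values yield: A + B - C = 6; 2A + B + C = 15; 3A + B - C = 20.
Subtracting the first from the second: A + 2C = 9.
Subtracting the second from the third: A - 2C = 5.
Solving: C = 1, A = 7, then B = 0.
Hence t_{41} = 7·41 + 0 + 1·(-1) = 286.

286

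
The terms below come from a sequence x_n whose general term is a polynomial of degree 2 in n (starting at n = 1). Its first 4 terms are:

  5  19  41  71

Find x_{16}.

1st diffs: 14, 22, 30.
2nd diffs: 8, 8 (constant).
Newton forward-difference form: x_n = 5 + 14·C(n-1,1) + 8·C(n-1,2).
At n = 16: n-1 = 15, so x_{16} = 5 + 210 + 840 = 1055.

1055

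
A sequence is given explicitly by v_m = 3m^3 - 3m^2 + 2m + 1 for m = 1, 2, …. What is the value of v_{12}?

4777

v_{12} = 3·12^3 - 3·12^2 + 2·12 + 1 = 4777.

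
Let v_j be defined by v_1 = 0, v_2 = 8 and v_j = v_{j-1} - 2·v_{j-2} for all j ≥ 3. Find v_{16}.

Applying the relation repeatedly:
v_3 = 8;  v_4 = -8;  v_5 = -24;  …;  v_{13} = 360;  v_{14} = -8;  v_{15} = -728;  v_{16} = -712.

-712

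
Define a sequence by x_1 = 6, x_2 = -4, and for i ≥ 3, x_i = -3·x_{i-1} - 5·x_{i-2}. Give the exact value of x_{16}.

-1065526

Compute successive terms:
x_3 = -18  x_4 = 74  x_5 = -132  …  x_{13} = -50682  x_{14} = -76324  x_{15} = 482382  x_{16} = -1065526.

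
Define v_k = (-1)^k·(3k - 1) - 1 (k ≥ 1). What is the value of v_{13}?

(-1)^13 = -1; 3k - 1 at k=13 is 38; so v_{13} = -39.

-39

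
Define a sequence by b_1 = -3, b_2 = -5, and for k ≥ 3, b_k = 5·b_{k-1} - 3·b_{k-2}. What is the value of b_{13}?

-32482987

Applying the relation repeatedly:
b_3 = -16  b_4 = -65  b_5 = -277  …  b_{10} = -407765  b_{11} = -1754521  b_{12} = -7549310  b_{13} = -32482987.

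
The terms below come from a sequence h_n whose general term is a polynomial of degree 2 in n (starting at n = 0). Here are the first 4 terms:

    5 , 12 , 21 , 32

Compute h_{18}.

1st diffs: 7, 9, 11.
2nd diffs: 2, 2 (constant).
Newton forward-difference form: h_n = 5 + 7·C(n,1) + 2·C(n,2).
At n = 18: n = 18, so h_{18} = 5 + 126 + 306 = 437.

437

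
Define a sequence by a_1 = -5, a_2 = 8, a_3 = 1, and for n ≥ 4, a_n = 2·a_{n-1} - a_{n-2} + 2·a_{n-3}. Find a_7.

a_4 = -16, a_5 = -17, a_6 = -16, a_7 = -47.

-47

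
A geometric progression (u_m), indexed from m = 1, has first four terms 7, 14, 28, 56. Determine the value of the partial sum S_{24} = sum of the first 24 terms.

Common ratio r = 2.
u_m = 7·2^(m-1).
S = 7·(2^24 - 1)/(2 - 1) = 7·(16777216 - 1)/(1) = 117440505.

117440505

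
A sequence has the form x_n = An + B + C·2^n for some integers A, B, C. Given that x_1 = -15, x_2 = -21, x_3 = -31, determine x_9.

-1051

At n = 1, 2, 3: A + B + 2C = -15; 2A + B + 4C = -21; 3A + B + 8C = -31.
Subtracting the first from the second: A + 2C = -6.
Subtracting the second from the third: A + 4C = -10.
Solving: C = -2, A = -2, then B = -9.
So x_n = -2·n + (-9) + (-2)·2^n; at n=9 this is -1051.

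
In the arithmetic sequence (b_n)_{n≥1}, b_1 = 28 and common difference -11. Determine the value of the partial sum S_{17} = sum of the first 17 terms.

-1020

b_n = 28 + (n - 1)·(-11).
b_{17} = -148; S = 17·(28 + (-148))/2 = -1020.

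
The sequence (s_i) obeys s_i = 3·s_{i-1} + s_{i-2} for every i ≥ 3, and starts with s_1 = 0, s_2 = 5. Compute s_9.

19635

Iterate the recurrence:
s_3 = 15; s_4 = 50; s_5 = 165; s_6 = 545; s_7 = 1800; s_8 = 5945; s_9 = 19635.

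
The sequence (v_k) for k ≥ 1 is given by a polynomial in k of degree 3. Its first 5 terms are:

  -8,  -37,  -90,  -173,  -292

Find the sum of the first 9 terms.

-3888

1st diffs: -29, -53, -83, -119.
2nd diffs: -24, -30, -36.
3rd diffs: -6, -6 (constant).
So v_k = -k^3 - 6k^2 - 4k + 3.
Continuing: -453, -662, -925, -1248.
Summing k = 1..9 (9 terms) gives -3888.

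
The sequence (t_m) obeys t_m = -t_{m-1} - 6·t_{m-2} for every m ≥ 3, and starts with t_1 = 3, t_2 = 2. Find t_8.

Step forward from the initial values:
t_3 = -20, t_4 = 8, t_5 = 112, t_6 = -160, t_7 = -512, t_8 = 1472.

1472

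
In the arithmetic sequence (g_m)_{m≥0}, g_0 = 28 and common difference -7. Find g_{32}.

g_m = 28 + (m - 0)·(-7).
g_{32} = 28 + 32·(-7) = -196.

-196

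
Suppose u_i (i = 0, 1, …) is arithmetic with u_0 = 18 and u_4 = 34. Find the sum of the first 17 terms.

Common difference d = (34 - 18) / (4 - 0) = 4.
u_i = 18 + (i - 0)·4.
u_{16} = 82; S = 17·(18 + 82)/2 = 850.

850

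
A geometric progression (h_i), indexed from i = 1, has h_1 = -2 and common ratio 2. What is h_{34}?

-17179869184

h_i = (-2)·2^(i-1).
h_{34} = (-2)·2^33 = -17179869184.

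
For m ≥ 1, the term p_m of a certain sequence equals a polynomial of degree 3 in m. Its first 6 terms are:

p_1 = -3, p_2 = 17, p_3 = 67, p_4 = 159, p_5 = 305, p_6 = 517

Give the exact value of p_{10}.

1st diffs: 20, 50, 92, 146, 212.
2nd diffs: 30, 42, 54, 66.
3rd diffs: 12, 12, 12 (constant).
Newton forward-difference form: p_m = -3 + 20·C(m-1,1) + 30·C(m-1,2) + 12·C(m-1,3).
At m = 10: m-1 = 9, so p_{10} = -3 + 180 + 1080 + 1008 = 2265.

2265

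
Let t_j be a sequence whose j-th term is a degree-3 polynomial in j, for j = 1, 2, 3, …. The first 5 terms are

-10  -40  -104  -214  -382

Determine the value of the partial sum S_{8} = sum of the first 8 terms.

-3664

1st diffs: -30, -64, -110, -168.
2nd diffs: -34, -46, -58.
3rd diffs: -12, -12 (constant).
So t_j = -2j^3 - 5j^2 - j - 2.
Continuing: -620, -940, -1354.
Summing j = 1..8 (8 terms) gives -3664.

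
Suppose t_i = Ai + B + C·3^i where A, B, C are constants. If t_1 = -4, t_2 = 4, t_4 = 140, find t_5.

460

Plug in i = 1, 2, 4: A + B + 3C = -4; 2A + B + 9C = 4; 4A + B + 81C = 140.
Subtracting the first from the second: A + 6C = 8.
Subtracting the second from the third: 2A + 72C = 136.
Solving: C = 2, A = -4, then B = -6.
Hence t_5 = -4·5 + (-6) + 2·243 = 460.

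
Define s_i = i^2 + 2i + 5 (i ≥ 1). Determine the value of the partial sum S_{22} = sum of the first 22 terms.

Over i = 1..22: Σi = 253, Σi² = 3795.
Total = (1)·3795 + (2)·253 + (5)·22 = 4411.

4411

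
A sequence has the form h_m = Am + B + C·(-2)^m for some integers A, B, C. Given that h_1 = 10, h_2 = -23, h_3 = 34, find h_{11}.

The three given values yield: A + B - 2C = 10; 2A + B + 4C = -23; 3A + B - 8C = 34.
Subtracting the first from the second: A + 6C = -33.
Subtracting the second from the third: A - 12C = 57.
Solving: C = -5, A = -3, then B = 3.
Hence h_{11} = -3·11 + 3 + (-5)·(-2048) = 10210.

10210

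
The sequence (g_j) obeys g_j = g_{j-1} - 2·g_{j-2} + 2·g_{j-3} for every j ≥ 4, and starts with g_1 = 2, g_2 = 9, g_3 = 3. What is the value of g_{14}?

429

Iterate the recurrence:
g_4 = -11;  g_5 = 1;  g_6 = 29;  …;  g_{11} = 13;  g_{12} = -211;  g_{13} = -19;  g_{14} = 429.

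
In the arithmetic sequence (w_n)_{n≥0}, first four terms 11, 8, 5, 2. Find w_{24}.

-61

Common difference d = -3.
w_n = 11 + (n - 0)·(-3).
w_{24} = 11 + 24·(-3) = -61.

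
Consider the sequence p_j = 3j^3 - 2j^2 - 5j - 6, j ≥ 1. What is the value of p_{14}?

7764

p_{14} = 3·14^3 - 2·14^2 - 5·14 - 6 = 7764.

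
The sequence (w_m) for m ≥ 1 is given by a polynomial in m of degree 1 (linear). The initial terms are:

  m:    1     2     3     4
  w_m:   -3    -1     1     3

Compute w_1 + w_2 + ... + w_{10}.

60

1st diffs: 2, 2, 2 (constant).
So w_m = 2m - 5.
Continuing: …, 5, 7, 9, 11, …, w_{10} = 15.
Summing m = 1..10 (10 terms) gives 60.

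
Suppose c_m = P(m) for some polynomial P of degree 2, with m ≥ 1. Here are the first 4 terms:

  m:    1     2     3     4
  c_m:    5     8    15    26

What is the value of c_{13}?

1st diffs: 3, 7, 11.
2nd diffs: 4, 4 (constant).
Newton forward-difference form: c_m = 5 + 3·C(m-1,1) + 4·C(m-1,2).
At m = 13: m-1 = 12, so c_{13} = 5 + 36 + 264 = 305.

305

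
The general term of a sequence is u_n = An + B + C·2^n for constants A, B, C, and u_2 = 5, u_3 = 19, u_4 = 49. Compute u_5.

The three given values yield: 2A + B + 4C = 5; 3A + B + 8C = 19; 4A + B + 16C = 49.
Subtracting the first from the second: A + 4C = 14.
Subtracting the second from the third: A + 8C = 30.
Solving: C = 4, A = -2, then B = -7.
So u_n = -2·n + (-7) + 4·2^n; at n=5 this is 111.

111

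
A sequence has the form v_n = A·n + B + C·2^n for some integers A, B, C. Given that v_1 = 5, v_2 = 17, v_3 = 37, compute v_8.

Write the equations: A + B + 2C = 5; 2A + B + 4C = 17; 3A + B + 8C = 37.
Subtracting the first from the second: A + 2C = 12.
Subtracting the second from the third: A + 4C = 20.
Solving: C = 4, A = 4, then B = -7.
Hence v_8 = 4·8 + (-7) + 4·256 = 1049.

1049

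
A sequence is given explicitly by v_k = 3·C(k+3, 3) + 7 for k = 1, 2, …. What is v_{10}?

865

C(13, 3) = 286, so v_{10} = 865.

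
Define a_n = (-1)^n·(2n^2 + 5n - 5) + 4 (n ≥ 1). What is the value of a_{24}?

1271

(-1)^24 = 1; 2n^2 + 5n - 5 at n=24 is 1267; so a_{24} = 1271.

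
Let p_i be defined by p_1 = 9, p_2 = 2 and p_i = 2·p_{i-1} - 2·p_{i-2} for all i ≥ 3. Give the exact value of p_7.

56

Iterate the recurrence:
p_3 = -14;  p_4 = -32;  p_5 = -36;  p_6 = -8;  p_7 = 56.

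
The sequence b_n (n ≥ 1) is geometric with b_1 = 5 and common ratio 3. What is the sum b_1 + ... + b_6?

1820

b_n = 5·3^(n-1).
S = 5·(3^6 - 1)/(3 - 1) = 5·(729 - 1)/(2) = 1820.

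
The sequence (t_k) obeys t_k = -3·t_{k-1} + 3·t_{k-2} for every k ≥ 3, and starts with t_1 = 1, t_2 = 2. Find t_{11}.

-161838

Iterate the recurrence:
t_3 = -3  t_4 = 15  t_5 = -54  t_6 = 207  t_7 = -783  t_8 = 2970  t_9 = -11259  t_{10} = 42687  t_{11} = -161838.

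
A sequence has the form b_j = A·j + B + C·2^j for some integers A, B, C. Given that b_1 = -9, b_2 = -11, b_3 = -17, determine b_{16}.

The three given values yield: A + B + 2C = -9; 2A + B + 4C = -11; 3A + B + 8C = -17.
Subtracting the first from the second: A + 2C = -2.
Subtracting the second from the third: A + 4C = -6.
Solving: C = -2, A = 2, then B = -7.
Hence b_{16} = 2·16 + (-7) + (-2)·65536 = -131047.

-131047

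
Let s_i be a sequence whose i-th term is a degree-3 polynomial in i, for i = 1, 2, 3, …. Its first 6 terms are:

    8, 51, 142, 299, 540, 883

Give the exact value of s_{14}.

1st diffs: 43, 91, 157, 241, 343.
2nd diffs: 48, 66, 84, 102.
3rd diffs: 18, 18, 18 (constant).
Newton forward-difference form: s_i = 8 + 43·C(i-1,1) + 48·C(i-1,2) + 18·C(i-1,3).
At i = 14: i-1 = 13, so s_{14} = 8 + 559 + 3744 + 5148 = 9459.

9459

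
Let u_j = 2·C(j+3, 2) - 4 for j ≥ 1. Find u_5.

C(8, 2) = 28, so u_5 = 52.

52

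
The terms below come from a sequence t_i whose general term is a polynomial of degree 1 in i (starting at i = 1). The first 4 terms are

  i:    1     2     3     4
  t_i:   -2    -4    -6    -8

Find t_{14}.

-28

1st diffs: -2, -2, -2 (constant).
So t_i = -2i.
Evaluating at i = 14 gives t_{14} = -28.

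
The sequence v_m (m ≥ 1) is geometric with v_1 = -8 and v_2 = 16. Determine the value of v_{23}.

-33554432

Common ratio r = -2.
v_m = (-8)·(-2)^(m-1).
v_{23} = (-8)·(-2)^22 = -33554432.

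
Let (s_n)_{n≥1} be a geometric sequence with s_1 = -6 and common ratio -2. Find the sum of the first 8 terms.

510

s_n = (-6)·(-2)^(n-1).
S = (-6)·((-2)^8 - 1)/(-2 - 1) = (-6)·(256 - 1)/(-3) = 510.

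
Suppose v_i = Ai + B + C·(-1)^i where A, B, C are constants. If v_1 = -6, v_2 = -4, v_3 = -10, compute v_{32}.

-64

At i = 1, 2, 3: A + B - C = -6; 2A + B + C = -4; 3A + B - C = -10.
Subtracting the first from the second: A + 2C = 2.
Subtracting the second from the third: A - 2C = -6.
Solving: C = 2, A = -2, then B = -2.
So v_i = -2·i + (-2) + 2·(-1)^i; at i=32 this is -64.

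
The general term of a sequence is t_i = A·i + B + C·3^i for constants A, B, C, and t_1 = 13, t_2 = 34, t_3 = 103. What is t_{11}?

708559

Write the equations: A + B + 3C = 13; 2A + B + 9C = 34; 3A + B + 27C = 103.
Subtracting the first from the second: A + 6C = 21.
Subtracting the second from the third: A + 18C = 69.
Solving: C = 4, A = -3, then B = 4.
Hence t_{11} = -3·11 + 4 + 4·177147 = 708559.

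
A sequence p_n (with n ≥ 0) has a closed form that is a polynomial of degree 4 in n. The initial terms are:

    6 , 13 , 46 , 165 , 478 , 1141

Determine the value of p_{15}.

1st diffs: 7, 33, 119, 313, 663.
2nd diffs: 26, 86, 194, 350.
3rd diffs: 60, 108, 156.
4th diffs: 48, 48 (constant).
So p_n = 2n^4 - 2n^3 + 5n^2 + 2n + 6.
Evaluating at n = 15 gives p_{15} = 95661.

95661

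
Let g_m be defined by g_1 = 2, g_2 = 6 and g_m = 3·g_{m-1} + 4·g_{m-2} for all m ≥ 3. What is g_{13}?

Iterate the recurrence:
g_3 = 26; g_4 = 102; g_5 = 410; …; g_{10} = 419430; g_{11} = 1677722; g_{12} = 6710886; g_{13} = 26843546.
(Characteristic roots are 4 and -1.)

26843546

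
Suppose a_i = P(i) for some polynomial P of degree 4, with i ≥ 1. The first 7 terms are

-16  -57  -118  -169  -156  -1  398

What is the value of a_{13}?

16652

1st diffs: -41, -61, -51, 13, 155, 399.
2nd diffs: -20, 10, 64, 142, 244.
3rd diffs: 30, 54, 78, 102.
4th diffs: 24, 24, 24 (constant).
So a_i = i^4 - 5i^3 - 5i^2 - 6i - 1.
Evaluating at i = 13 gives a_{13} = 16652.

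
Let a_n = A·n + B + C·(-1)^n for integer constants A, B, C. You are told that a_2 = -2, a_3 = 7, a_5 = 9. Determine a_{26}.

22

Write the equations: 2A + B + C = -2; 3A + B - C = 7; 5A + B - C = 9.
Subtracting the first from the second: A - 2C = 9.
Subtracting the second from the third: 2A = 2.
Solving: C = -4, A = 1, then B = 0.
So a_n = 1·n + 0 + (-4)·(-1)^n; at n=26 this is 22.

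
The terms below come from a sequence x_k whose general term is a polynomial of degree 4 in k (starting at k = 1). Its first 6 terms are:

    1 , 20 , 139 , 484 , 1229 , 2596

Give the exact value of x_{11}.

1st diffs: 19, 119, 345, 745, 1367.
2nd diffs: 100, 226, 400, 622.
3rd diffs: 126, 174, 222.
4th diffs: 48, 48 (constant).
Newton forward-difference form: x_k = 1 + 19·C(k-1,1) + 100·C(k-1,2) + 126·C(k-1,3) + 48·C(k-1,4).
At k = 11: k-1 = 10, so x_{11} = 1 + 190 + 4500 + 15120 + 10080 = 29891.

29891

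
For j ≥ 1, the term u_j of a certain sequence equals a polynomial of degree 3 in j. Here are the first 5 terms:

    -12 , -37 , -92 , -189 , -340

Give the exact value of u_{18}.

-12677

1st diffs: -25, -55, -97, -151.
2nd diffs: -30, -42, -54.
3rd diffs: -12, -12 (constant).
Newton forward-difference form: u_j = -12 + (-25)·C(j-1,1) + (-30)·C(j-1,2) + (-12)·C(j-1,3).
At j = 18: j-1 = 17, so u_{18} = -12 - 425 - 4080 - 8160 = -12677.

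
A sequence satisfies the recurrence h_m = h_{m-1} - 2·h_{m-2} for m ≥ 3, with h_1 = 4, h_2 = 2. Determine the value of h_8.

Step forward from the initial values:
h_3 = -6, h_4 = -10, h_5 = 2, h_6 = 22, h_7 = 18, h_8 = -26.

-26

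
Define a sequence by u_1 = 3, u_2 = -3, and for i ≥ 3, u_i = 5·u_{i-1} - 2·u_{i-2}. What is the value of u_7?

-9429

Iterate the recurrence:
u_3 = -21; u_4 = -99; u_5 = -453; u_6 = -2067; u_7 = -9429.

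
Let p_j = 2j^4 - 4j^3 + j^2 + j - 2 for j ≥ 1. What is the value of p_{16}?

p_{16} = 2·16^4 - 4·16^3 + 1·16^2 + 1·16 - 2 = 114958.

114958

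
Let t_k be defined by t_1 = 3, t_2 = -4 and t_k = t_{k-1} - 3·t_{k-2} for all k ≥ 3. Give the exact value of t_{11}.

Step forward from the initial values:
t_3 = -13; t_4 = -1; t_5 = 38; t_6 = 41; t_7 = -73; t_8 = -196; t_9 = 23; t_{10} = 611; t_{11} = 542.

542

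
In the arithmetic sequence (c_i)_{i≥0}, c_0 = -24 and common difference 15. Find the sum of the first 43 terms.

12513

c_i = -24 + (i - 0)·15.
c_{42} = 606; S = 43·(-24 + 606)/2 = 12513.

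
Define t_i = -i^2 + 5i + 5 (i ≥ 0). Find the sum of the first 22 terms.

-2046

Over i = 0..21: Σi = 231, Σi² = 3311.
Total = (-1)·3311 + (5)·231 + (5)·22 = -2046.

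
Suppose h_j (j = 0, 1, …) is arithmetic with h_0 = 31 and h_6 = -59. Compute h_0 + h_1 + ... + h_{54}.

Common difference d = (-59 - 31) / (6 - 0) = -15.
h_j = 31 + (j - 0)·(-15).
h_{54} = -779; S = 55·(31 + (-779))/2 = -20570.

-20570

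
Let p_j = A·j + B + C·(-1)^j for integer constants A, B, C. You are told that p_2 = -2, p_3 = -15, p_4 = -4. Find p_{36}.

-36

Write the equations: 2A + B + C = -2; 3A + B - C = -15; 4A + B + C = -4.
Subtracting the first from the second: A - 2C = -13.
Subtracting the second from the third: A + 2C = 11.
Solving: C = 6, A = -1, then B = -6.
Therefore p_{36} = -36 + (-6) + 6·1 = -36.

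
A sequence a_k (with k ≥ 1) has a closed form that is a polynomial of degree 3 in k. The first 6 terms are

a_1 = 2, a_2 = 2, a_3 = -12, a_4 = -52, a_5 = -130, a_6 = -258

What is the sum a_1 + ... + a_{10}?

-4180

1st diffs: 0, -14, -40, -78, -128.
2nd diffs: -14, -26, -38, -50.
3rd diffs: -12, -12, -12 (constant).
Newton forward-difference form: a_k = 2 + (-14)·C(k-1,2) + (-12)·C(k-1,3).
Continuing: -448, -712, -1062, -1510.
Summing k = 1..10 (10 terms) gives -4180.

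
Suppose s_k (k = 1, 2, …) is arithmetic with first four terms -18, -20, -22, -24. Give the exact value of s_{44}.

Common difference d = -2.
s_k = -18 + (k - 1)·(-2).
s_{44} = -18 + 43·(-2) = -104.

-104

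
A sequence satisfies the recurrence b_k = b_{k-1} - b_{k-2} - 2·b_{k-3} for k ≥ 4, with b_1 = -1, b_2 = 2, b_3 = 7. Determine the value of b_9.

83

Step forward from the initial values:
b_4 = 7, b_5 = -4, b_6 = -25, b_7 = -35, b_8 = -2, b_9 = 83.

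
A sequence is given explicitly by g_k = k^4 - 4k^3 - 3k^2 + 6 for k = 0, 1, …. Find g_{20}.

g_{20} = 1·20^4 - 4·20^3 - 3·20^2 + 6 = 126806.

126806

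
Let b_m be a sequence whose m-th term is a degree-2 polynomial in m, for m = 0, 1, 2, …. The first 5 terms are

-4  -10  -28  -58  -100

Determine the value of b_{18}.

1st diffs: -6, -18, -30, -42.
2nd diffs: -12, -12, -12 (constant).
So b_m = -6m^2 - 4.
Evaluating at m = 18 gives b_{18} = -1948.

-1948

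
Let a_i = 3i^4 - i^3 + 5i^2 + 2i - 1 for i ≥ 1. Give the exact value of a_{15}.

149654

a_{15} = 3·15^4 - 1·15^3 + 5·15^2 + 2·15 - 1 = 149654.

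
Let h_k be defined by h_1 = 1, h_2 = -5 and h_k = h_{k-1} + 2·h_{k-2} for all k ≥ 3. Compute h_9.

Step forward from the initial values:
h_3 = -3, h_4 = -13, h_5 = -19, h_6 = -45, h_7 = -83, h_8 = -173, h_9 = -339.
(Characteristic roots are 2 and -1.)

-339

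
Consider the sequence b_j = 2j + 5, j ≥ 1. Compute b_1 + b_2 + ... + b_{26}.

832

Over j = 1..26: Σj = 351.
Total = (2)·351 + (5)·26 = 832.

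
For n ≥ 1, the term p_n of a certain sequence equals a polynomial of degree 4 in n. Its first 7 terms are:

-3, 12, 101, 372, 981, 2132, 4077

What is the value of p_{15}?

1st diffs: 15, 89, 271, 609, 1151, 1945.
2nd diffs: 74, 182, 338, 542, 794.
3rd diffs: 108, 156, 204, 252.
4th diffs: 48, 48, 48 (constant).
Newton forward-difference form: p_n = -3 + 15·C(n-1,1) + 74·C(n-1,2) + 108·C(n-1,3) + 48·C(n-1,4).
At n = 15: n-1 = 14, so p_{15} = -3 + 210 + 6734 + 39312 + 48048 = 94301.

94301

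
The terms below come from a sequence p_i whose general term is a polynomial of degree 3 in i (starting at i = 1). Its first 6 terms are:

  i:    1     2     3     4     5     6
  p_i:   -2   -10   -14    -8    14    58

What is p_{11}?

1st diffs: -8, -4, 6, 22, 44.
2nd diffs: 4, 10, 16, 22.
3rd diffs: 6, 6, 6 (constant).
So p_i = i^3 - 4i^2 - 3i + 4.
Evaluating at i = 11 gives p_{11} = 818.

818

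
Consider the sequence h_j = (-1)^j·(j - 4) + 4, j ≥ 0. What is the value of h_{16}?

(-1)^16 = 1; j - 4 at j=16 is 12; so h_{16} = 16.

16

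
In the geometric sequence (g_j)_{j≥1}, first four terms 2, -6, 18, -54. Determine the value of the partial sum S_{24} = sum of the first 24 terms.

-141214768240

Common ratio r = -3.
g_j = 2·(-3)^(j-1).
S = 2·((-3)^24 - 1)/(-3 - 1) = 2·(282429536481 - 1)/(-4) = -141214768240.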